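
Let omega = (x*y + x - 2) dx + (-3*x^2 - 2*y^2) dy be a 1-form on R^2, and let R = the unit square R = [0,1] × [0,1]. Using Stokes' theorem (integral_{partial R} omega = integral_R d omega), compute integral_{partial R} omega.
integral_(partial R) omega = -7/2

Stokes: integral_partial_R omega = integral_R d omega with d omega = (∂Q/∂x - ∂P/∂y) dx ∧ dy.
  ∂Q/∂x = -6*x
  ∂P/∂y = x
  integrand = ∂Q/∂x - ∂P/∂y = -7*x.
Integrating over R: integral_0^1 integral_0^1 (-7*x) dx dy = -7/2.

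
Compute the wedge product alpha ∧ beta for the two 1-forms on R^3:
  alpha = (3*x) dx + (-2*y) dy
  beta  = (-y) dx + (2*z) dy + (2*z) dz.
alpha ∧ beta = (6*x*z - 2*y^2) dx ∧ dy + (6*x*z) dx ∧ dz + (-4*y*z) dy ∧ dz

Distribute the wedge, using dx_i ∧ dx_j = -dx_j ∧ dx_i and dx_i ∧ dx_i = 0. For each pair (i, j) with i < j, the coefficient of dx_i ∧ dx_j in alpha ∧ beta is (alpha_i * beta_j - alpha_j * beta_i). Collecting: alpha ∧ beta = (6*x*z - 2*y^2) dx ∧ dy + (6*x*z) dx ∧ dz + (-4*y*z) dy ∧ dz.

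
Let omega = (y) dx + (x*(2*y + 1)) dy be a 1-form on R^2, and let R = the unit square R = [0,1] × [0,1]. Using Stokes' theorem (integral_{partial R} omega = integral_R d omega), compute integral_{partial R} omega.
integral_(partial R) omega = 1

Stokes: integral_partial_R omega = integral_R d omega with d omega = (∂Q/∂x - ∂P/∂y) dx ∧ dy.
  ∂Q/∂x = 2*y + 1
  ∂P/∂y = 1
  integrand = ∂Q/∂x - ∂P/∂y = 2*y.
Integrating over R: integral_0^1 integral_0^1 (2*y) dx dy = 1.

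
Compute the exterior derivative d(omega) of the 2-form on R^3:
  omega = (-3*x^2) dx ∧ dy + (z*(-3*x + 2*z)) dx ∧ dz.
d(omega) = 0

For a 2-form omega = sum_{i<j} g_{ij} dx_i ∧ dx_j, the exterior derivative is
  d(omega) = sum_{i<j} d(g_{ij}) ∧ dx_i ∧ dx_j = sum_{i<j, k} (∂g_{ij}/∂x_k) dx_k ∧ dx_i ∧ dx_j.
Expand each term, using dx_k ∧ dx_i ∧ dx_j = sgn(permutation) dx_{(a)} ∧ dx_{(b)} ∧ dx_{(c)} with (a < b < c) sorted:

Collecting like 3-forms: d(omega) = 0.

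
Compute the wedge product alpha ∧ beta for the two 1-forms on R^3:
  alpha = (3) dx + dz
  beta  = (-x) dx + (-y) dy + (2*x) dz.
alpha ∧ beta = (-3*y) dx ∧ dy + (7*x) dx ∧ dz + (y) dy ∧ dz

Distribute the wedge, using dx_i ∧ dx_j = -dx_j ∧ dx_i and dx_i ∧ dx_i = 0. For each pair (i, j) with i < j, the coefficient of dx_i ∧ dx_j in alpha ∧ beta is (alpha_i * beta_j - alpha_j * beta_i). Collecting: alpha ∧ beta = (-3*y) dx ∧ dy + (7*x) dx ∧ dz + (y) dy ∧ dz.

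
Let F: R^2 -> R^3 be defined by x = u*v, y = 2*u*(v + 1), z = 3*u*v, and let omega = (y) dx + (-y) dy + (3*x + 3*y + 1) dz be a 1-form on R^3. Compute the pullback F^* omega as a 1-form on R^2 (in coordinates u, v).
F^* omega = (25*u*v^2 + 12*u*v - 4*u + 3*v) du + (u*(25*u*v + 16*u + 3)) dv

Using F^*(f dg) = (f ∘ F) d(g ∘ F), substitute each coordinate x_i by F_i(u, v) in f_i, and replace dx_i by d F_i = (∂F_i/∂u) du + (∂F_i/∂v) dv.
  For the x component: f_1(F) = 2*u*(v + 1); d F_1 = (v) du + (u) dv
  For the y component: f_2(F) = 2*u*(-v - 1); d F_2 = (2*v + 2) du + (2*u) dv
  For the z component: f_3(F) = 9*u*v + 6*u + 1; d F_3 = (3*v) du + (3*u) dv
Combining and collecting du, dv coefficients:
  coeff of du: 25*u*v^2 + 12*u*v - 4*u + 3*v
  coeff of dv: u*(25*u*v + 16*u + 3)
F^* omega = (25*u*v^2 + 12*u*v - 4*u + 3*v) du + (u*(25*u*v + 16*u + 3)) dv.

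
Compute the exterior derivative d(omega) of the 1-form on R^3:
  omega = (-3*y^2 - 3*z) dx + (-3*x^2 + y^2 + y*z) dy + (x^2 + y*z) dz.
d(omega) = (-6*x + 6*y) dx ∧ dy + (2*x + 3) dx ∧ dz + (-y + z) dy ∧ dz

For a 1-form omega = sum_i f_i dx_i, the exterior derivative is
  d(omega) = sum_{i < j} (∂f_j/∂x_i - ∂f_i/∂x_j) dx_i ∧ dx_j.
  coefficient of dx ∧ dy: ∂f_2/∂x - ∂f_1/∂y = ∂(-3*x^2 + y^2 + y*z)/∂x - ∂(-3*y^2 - 3*z)/∂y = -6*x + 6*y
  coefficient of dx ∧ dz: ∂f_3/∂x - ∂f_1/∂z = ∂(x^2 + y*z)/∂x - ∂(-3*y^2 - 3*z)/∂z = 2*x + 3
  coefficient of dy ∧ dz: ∂f_3/∂y - ∂f_2/∂z = ∂(x^2 + y*z)/∂y - ∂(-3*x^2 + y^2 + y*z)/∂z = -y + z
Assembling: d(omega) = (-6*x + 6*y) dx ∧ dy + (2*x + 3) dx ∧ dz + (-y + z) dy ∧ dz.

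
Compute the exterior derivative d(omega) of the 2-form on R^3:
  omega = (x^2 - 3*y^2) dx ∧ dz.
d(omega) = (6*y) dx ∧ dy ∧ dz

For a 2-form omega = sum_{i<j} g_{ij} dx_i ∧ dx_j, the exterior derivative is
  d(omega) = sum_{i<j} d(g_{ij}) ∧ dx_i ∧ dx_j = sum_{i<j, k} (∂g_{ij}/∂x_k) dx_k ∧ dx_i ∧ dx_j.
Expand each term, using dx_k ∧ dx_i ∧ dx_j = sgn(permutation) dx_{(a)} ∧ dx_{(b)} ∧ dx_{(c)} with (a < b < c) sorted:
  d(x^2 - 3*y^2) includes (∂/∂y)(x^2 - 3*y^2) dy = (-6*y) dy, which multiplied by dx ∧ dz gives (6*y) dx ∧ dy ∧ dz
Collecting like 3-forms: d(omega) = (6*y) dx ∧ dy ∧ dz.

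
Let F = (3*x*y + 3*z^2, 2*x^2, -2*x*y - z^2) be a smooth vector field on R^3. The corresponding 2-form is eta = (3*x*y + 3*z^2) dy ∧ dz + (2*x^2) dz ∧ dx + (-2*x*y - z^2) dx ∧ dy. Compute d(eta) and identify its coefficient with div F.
d(eta) = (3*y - 2*z) dx ∧ dy ∧ dz; div F = 3*y - 2*z

For a 2-form in R^3 of the form above, applying d gives a 3-form with coefficient ∂P/∂x + ∂Q/∂y + ∂R/∂z:
  ∂P/∂x = 3*y
  ∂Q/∂y = 0
  ∂R/∂z = -2*z
Sum = 3*y - 2*z, which is exactly div F.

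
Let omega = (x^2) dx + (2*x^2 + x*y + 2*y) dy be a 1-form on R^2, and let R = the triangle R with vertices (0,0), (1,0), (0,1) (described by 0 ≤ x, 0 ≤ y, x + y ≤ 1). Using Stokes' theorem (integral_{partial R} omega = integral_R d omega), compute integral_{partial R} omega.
integral_(partial R) omega = 5/6

Stokes: integral_partial_R omega = integral_R d omega with d omega = (∂Q/∂x - ∂P/∂y) dx ∧ dy.
  ∂Q/∂x = 4*x + y
  ∂P/∂y = 0
  integrand = ∂Q/∂x - ∂P/∂y = 4*x + y.
Integrating over R: integral_0^1 integral_0^{1-x} (4*x + y) dy dx = 5/6.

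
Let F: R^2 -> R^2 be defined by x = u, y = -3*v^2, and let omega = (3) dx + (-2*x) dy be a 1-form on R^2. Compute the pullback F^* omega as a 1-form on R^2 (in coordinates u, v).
F^* omega = (3) du + (12*u*v) dv

Using F^*(f dg) = (f ∘ F) d(g ∘ F), substitute each coordinate x_i by F_i(u, v) in f_i, and replace dx_i by d F_i = (∂F_i/∂u) du + (∂F_i/∂v) dv.
  For the x component: f_1(F) = 3; d F_1 = (1) du + (0) dv
  For the y component: f_2(F) = -2*u; d F_2 = (0) du + (-6*v) dv
Combining and collecting du, dv coefficients:
  coeff of du: 3
  coeff of dv: 12*u*v
F^* omega = (3) du + (12*u*v) dv.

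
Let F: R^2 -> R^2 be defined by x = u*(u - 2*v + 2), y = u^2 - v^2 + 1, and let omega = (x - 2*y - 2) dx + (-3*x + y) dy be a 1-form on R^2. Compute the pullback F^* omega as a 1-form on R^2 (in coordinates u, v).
F^* omega = (-6*u^3 + 10*u^2*v - 10*u^2 + 6*u*v^2 - 8*u*v - 2*u - 4*v^3 + 4*v^2 + 8*v - 8) du + (2*u^3 + 8*u^2*v - 4*u^2 - 16*u*v^2 + 12*u*v + 8*u + 2*v^3 - 2*v) dv

Using F^*(f dg) = (f ∘ F) d(g ∘ F), substitute each coordinate x_i by F_i(u, v) in f_i, and replace dx_i by d F_i = (∂F_i/∂u) du + (∂F_i/∂v) dv.
  For the x component: f_1(F) = -u^2 - 2*u*v + 2*u + 2*v^2 - 4; d F_1 = (2*u - 2*v + 2) du + (-2*u) dv
  For the y component: f_2(F) = -2*u^2 + 6*u*v - 6*u - v^2 + 1; d F_2 = (2*u) du + (-2*v) dv
Combining and collecting du, dv coefficients:
  coeff of du: -6*u^3 + 10*u^2*v - 10*u^2 + 6*u*v^2 - 8*u*v - 2*u - 4*v^3 + 4*v^2 + 8*v - 8
  coeff of dv: 2*u^3 + 8*u^2*v - 4*u^2 - 16*u*v^2 + 12*u*v + 8*u + 2*v^3 - 2*v
F^* omega = (-6*u^3 + 10*u^2*v - 10*u^2 + 6*u*v^2 - 8*u*v - 2*u - 4*v^3 + 4*v^2 + 8*v - 8) du + (2*u^3 + 8*u^2*v - 4*u^2 - 16*u*v^2 + 12*u*v + 8*u + 2*v^3 - 2*v) dv.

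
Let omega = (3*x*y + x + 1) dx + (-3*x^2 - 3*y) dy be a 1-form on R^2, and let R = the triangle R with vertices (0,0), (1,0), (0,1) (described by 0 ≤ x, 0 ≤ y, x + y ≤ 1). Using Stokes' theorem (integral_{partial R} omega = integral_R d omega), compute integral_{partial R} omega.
integral_(partial R) omega = -3/2

Stokes: integral_partial_R omega = integral_R d omega with d omega = (∂Q/∂x - ∂P/∂y) dx ∧ dy.
  ∂Q/∂x = -6*x
  ∂P/∂y = 3*x
  integrand = ∂Q/∂x - ∂P/∂y = -9*x.
Integrating over R: integral_0^1 integral_0^{1-x} (-9*x) dy dx = -3/2.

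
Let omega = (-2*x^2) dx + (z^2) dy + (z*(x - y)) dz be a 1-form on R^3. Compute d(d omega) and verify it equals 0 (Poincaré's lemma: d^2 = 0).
d(d omega) = 0

Step 1: d omega = sum_{i<j} (∂f_j/∂x_i - ∂f_i/∂x_j) dx_i ∧ dx_j:
  coeff of dx ∧ dy: 0
  coeff of dx ∧ dz: z
  coeff of dy ∧ dz: -3*z
Step 2: Apply d again to each 2-form coefficient. The only possible 3-form in R^3 is dx ∧ dy ∧ dz, with coefficient
  ∂(coeff of dy∧dz)/∂x - ∂(coeff of dx∧dz)/∂y + ∂(coeff of dx∧dy)/∂z
  = ∂/∂x (-3*z) - ∂/∂y (z) + ∂/∂z (0).
Each of these terms simplifies to sums of mixed partials that cancel in pairs. The result is 0 (by equality of mixed partials for smooth functions — Schwarz / Clairaut).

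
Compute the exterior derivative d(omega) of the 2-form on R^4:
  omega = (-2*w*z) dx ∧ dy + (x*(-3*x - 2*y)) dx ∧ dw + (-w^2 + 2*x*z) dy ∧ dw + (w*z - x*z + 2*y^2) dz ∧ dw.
d(omega) = (-2*w) dx ∧ dy ∧ dz + (2*x) dx ∧ dy ∧ dw + (-2*x + 4*y) dy ∧ dz ∧ dw + (-z) dx ∧ dz ∧ dw

For a 2-form omega = sum_{i<j} g_{ij} dx_i ∧ dx_j, the exterior derivative is
  d(omega) = sum_{i<j} d(g_{ij}) ∧ dx_i ∧ dx_j = sum_{i<j, k} (∂g_{ij}/∂x_k) dx_k ∧ dx_i ∧ dx_j.
Expand each term, using dx_k ∧ dx_i ∧ dx_j = sgn(permutation) dx_{(a)} ∧ dx_{(b)} ∧ dx_{(c)} with (a < b < c) sorted:
  d(-2*w*z) includes (∂/∂z)(-2*w*z) dz = (-2*w) dz, which multiplied by dx ∧ dy gives (-2*w) dx ∧ dy ∧ dz
  d(-2*w*z) includes (∂/∂w)(-2*w*z) dw = (-2*z) dw, which multiplied by dx ∧ dy gives (-2*z) dx ∧ dy ∧ dw
  d(x*(-3*x - 2*y)) includes (∂/∂y)(x*(-3*x - 2*y)) dy = (-2*x) dy, which multiplied by dx ∧ dw gives (2*x) dx ∧ dy ∧ dw
  d(-w^2 + 2*x*z) includes (∂/∂x)(-w^2 + 2*x*z) dx = (2*z) dx, which multiplied by dy ∧ dw gives (2*z) dx ∧ dy ∧ dw
  d(-w^2 + 2*x*z) includes (∂/∂z)(-w^2 + 2*x*z) dz = (2*x) dz, which multiplied by dy ∧ dw gives (-2*x) dy ∧ dz ∧ dw
  d(w*z - x*z + 2*y^2) includes (∂/∂x)(w*z - x*z + 2*y^2) dx = (-z) dx, which multiplied by dz ∧ dw gives (-z) dx ∧ dz ∧ dw
  d(w*z - x*z + 2*y^2) includes (∂/∂y)(w*z - x*z + 2*y^2) dy = (4*y) dy, which multiplied by dz ∧ dw gives (4*y) dy ∧ dz ∧ dw
Collecting like 3-forms: d(omega) = (-2*w) dx ∧ dy ∧ dz + (2*x) dx ∧ dy ∧ dw + (-2*x + 4*y) dy ∧ dz ∧ dw + (-z) dx ∧ dz ∧ dw.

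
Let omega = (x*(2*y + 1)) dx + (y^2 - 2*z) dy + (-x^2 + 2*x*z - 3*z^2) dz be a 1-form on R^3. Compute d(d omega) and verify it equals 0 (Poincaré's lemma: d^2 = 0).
d(d omega) = 0

Step 1: d omega = sum_{i<j} (∂f_j/∂x_i - ∂f_i/∂x_j) dx_i ∧ dx_j:
  coeff of dx ∧ dy: -2*x
  coeff of dx ∧ dz: -2*x + 2*z
  coeff of dy ∧ dz: 2
Step 2: Apply d again to each 2-form coefficient. The only possible 3-form in R^3 is dx ∧ dy ∧ dz, with coefficient
  ∂(coeff of dy∧dz)/∂x - ∂(coeff of dx∧dz)/∂y + ∂(coeff of dx∧dy)/∂z
  = ∂/∂x (2) - ∂/∂y (-2*x + 2*z) + ∂/∂z (-2*x).
Each of these terms simplifies to sums of mixed partials that cancel in pairs. The result is 0 (by equality of mixed partials for smooth functions — Schwarz / Clairaut).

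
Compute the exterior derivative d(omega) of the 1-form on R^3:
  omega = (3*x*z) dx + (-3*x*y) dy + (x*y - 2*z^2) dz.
d(omega) = (-3*y) dx ∧ dy + (-3*x + y) dx ∧ dz + (x) dy ∧ dz

For a 1-form omega = sum_i f_i dx_i, the exterior derivative is
  d(omega) = sum_{i < j} (∂f_j/∂x_i - ∂f_i/∂x_j) dx_i ∧ dx_j.
  coefficient of dx ∧ dy: ∂f_2/∂x - ∂f_1/∂y = ∂(-3*x*y)/∂x - ∂(3*x*z)/∂y = -3*y
  coefficient of dx ∧ dz: ∂f_3/∂x - ∂f_1/∂z = ∂(x*y - 2*z^2)/∂x - ∂(3*x*z)/∂z = -3*x + y
  coefficient of dy ∧ dz: ∂f_3/∂y - ∂f_2/∂z = ∂(x*y - 2*z^2)/∂y - ∂(-3*x*y)/∂z = x
Assembling: d(omega) = (-3*y) dx ∧ dy + (-3*x + y) dx ∧ dz + (x) dy ∧ dz.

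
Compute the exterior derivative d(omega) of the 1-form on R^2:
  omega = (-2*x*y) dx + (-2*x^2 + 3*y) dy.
d(omega) = (-2*x) dx ∧ dy

For a 1-form omega = sum_i f_i dx_i, the exterior derivative is
  d(omega) = sum_{i < j} (∂f_j/∂x_i - ∂f_i/∂x_j) dx_i ∧ dx_j.
  coefficient of dx ∧ dy: ∂f_2/∂x - ∂f_1/∂y = ∂(-2*x^2 + 3*y)/∂x - ∂(-2*x*y)/∂y = -2*x
Assembling: d(omega) = (-2*x) dx ∧ dy.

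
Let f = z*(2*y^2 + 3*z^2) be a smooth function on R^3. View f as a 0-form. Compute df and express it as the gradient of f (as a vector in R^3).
df = (0) dx + (4*y*z) dy + (2*y^2 + 9*z^2) dz; grad f = (0, 4*y*z, 2*y^2 + 9*z^2)

For a 0-form f, d f = (∂f/∂x) dx + (∂f/∂y) dy + (∂f/∂z) dz. The components of the vector representation are exactly the entries of grad f in Cartesian coordinates:
  ∂f/∂x = 0
  ∂f/∂y = 4*y*z
  ∂f/∂z = 2*y^2 + 9*z^2.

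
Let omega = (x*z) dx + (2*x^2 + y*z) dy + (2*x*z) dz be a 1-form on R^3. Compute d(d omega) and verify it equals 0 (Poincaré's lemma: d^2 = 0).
d(d omega) = 0

Step 1: d omega = sum_{i<j} (∂f_j/∂x_i - ∂f_i/∂x_j) dx_i ∧ dx_j:
  coeff of dx ∧ dy: 4*x
  coeff of dx ∧ dz: -x + 2*z
  coeff of dy ∧ dz: -y
Step 2: Apply d again to each 2-form coefficient. The only possible 3-form in R^3 is dx ∧ dy ∧ dz, with coefficient
  ∂(coeff of dy∧dz)/∂x - ∂(coeff of dx∧dz)/∂y + ∂(coeff of dx∧dy)/∂z
  = ∂/∂x (-y) - ∂/∂y (-x + 2*z) + ∂/∂z (4*x).
Each of these terms simplifies to sums of mixed partials that cancel in pairs. The result is 0 (by equality of mixed partials for smooth functions — Schwarz / Clairaut).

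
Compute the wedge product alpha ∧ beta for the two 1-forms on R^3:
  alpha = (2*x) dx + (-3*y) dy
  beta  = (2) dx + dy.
alpha ∧ beta = (2*x + 6*y) dx ∧ dy

Distribute the wedge, using dx_i ∧ dx_j = -dx_j ∧ dx_i and dx_i ∧ dx_i = 0. For each pair (i, j) with i < j, the coefficient of dx_i ∧ dx_j in alpha ∧ beta is (alpha_i * beta_j - alpha_j * beta_i). Collecting: alpha ∧ beta = (2*x + 6*y) dx ∧ dy.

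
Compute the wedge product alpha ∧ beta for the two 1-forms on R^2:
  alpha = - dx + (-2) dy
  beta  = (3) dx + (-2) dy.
alpha ∧ beta = (8) dx ∧ dy

Distribute the wedge, using dx_i ∧ dx_j = -dx_j ∧ dx_i and dx_i ∧ dx_i = 0. For each pair (i, j) with i < j, the coefficient of dx_i ∧ dx_j in alpha ∧ beta is (alpha_i * beta_j - alpha_j * beta_i). Collecting: alpha ∧ beta = (8) dx ∧ dy.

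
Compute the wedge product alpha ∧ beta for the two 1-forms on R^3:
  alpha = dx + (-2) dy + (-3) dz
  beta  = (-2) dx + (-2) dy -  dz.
alpha ∧ beta = (-6) dx ∧ dy + (-7) dx ∧ dz + (-4) dy ∧ dz

Distribute the wedge, using dx_i ∧ dx_j = -dx_j ∧ dx_i and dx_i ∧ dx_i = 0. For each pair (i, j) with i < j, the coefficient of dx_i ∧ dx_j in alpha ∧ beta is (alpha_i * beta_j - alpha_j * beta_i). Collecting: alpha ∧ beta = (-6) dx ∧ dy + (-7) dx ∧ dz + (-4) dy ∧ dz.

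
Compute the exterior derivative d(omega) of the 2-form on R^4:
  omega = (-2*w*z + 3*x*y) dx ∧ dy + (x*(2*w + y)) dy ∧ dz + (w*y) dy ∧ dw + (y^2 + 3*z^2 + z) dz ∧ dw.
d(omega) = (y) dx ∧ dy ∧ dz + (-2*z) dx ∧ dy ∧ dw + (2*x + 2*y) dy ∧ dz ∧ dw

For a 2-form omega = sum_{i<j} g_{ij} dx_i ∧ dx_j, the exterior derivative is
  d(omega) = sum_{i<j} d(g_{ij}) ∧ dx_i ∧ dx_j = sum_{i<j, k} (∂g_{ij}/∂x_k) dx_k ∧ dx_i ∧ dx_j.
Expand each term, using dx_k ∧ dx_i ∧ dx_j = sgn(permutation) dx_{(a)} ∧ dx_{(b)} ∧ dx_{(c)} with (a < b < c) sorted:
  d(-2*w*z + 3*x*y) includes (∂/∂z)(-2*w*z + 3*x*y) dz = (-2*w) dz, which multiplied by dx ∧ dy gives (-2*w) dx ∧ dy ∧ dz
  d(-2*w*z + 3*x*y) includes (∂/∂w)(-2*w*z + 3*x*y) dw = (-2*z) dw, which multiplied by dx ∧ dy gives (-2*z) dx ∧ dy ∧ dw
  d(x*(2*w + y)) includes (∂/∂x)(x*(2*w + y)) dx = (2*w + y) dx, which multiplied by dy ∧ dz gives (2*w + y) dx ∧ dy ∧ dz
  d(x*(2*w + y)) includes (∂/∂w)(x*(2*w + y)) dw = (2*x) dw, which multiplied by dy ∧ dz gives (2*x) dy ∧ dz ∧ dw
  d(y^2 + 3*z^2 + z) includes (∂/∂y)(y^2 + 3*z^2 + z) dy = (2*y) dy, which multiplied by dz ∧ dw gives (2*y) dy ∧ dz ∧ dw
Collecting like 3-forms: d(omega) = (y) dx ∧ dy ∧ dz + (-2*z) dx ∧ dy ∧ dw + (2*x + 2*y) dy ∧ dz ∧ dw.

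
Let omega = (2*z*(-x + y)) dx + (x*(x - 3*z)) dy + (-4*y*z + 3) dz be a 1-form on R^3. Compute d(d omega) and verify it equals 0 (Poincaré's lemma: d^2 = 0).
d(d omega) = 0

Step 1: d omega = sum_{i<j} (∂f_j/∂x_i - ∂f_i/∂x_j) dx_i ∧ dx_j:
  coeff of dx ∧ dy: 2*x - 5*z
  coeff of dx ∧ dz: 2*x - 2*y
  coeff of dy ∧ dz: 3*x - 4*z
Step 2: Apply d again to each 2-form coefficient. The only possible 3-form in R^3 is dx ∧ dy ∧ dz, with coefficient
  ∂(coeff of dy∧dz)/∂x - ∂(coeff of dx∧dz)/∂y + ∂(coeff of dx∧dy)/∂z
  = ∂/∂x (3*x - 4*z) - ∂/∂y (2*x - 2*y) + ∂/∂z (2*x - 5*z).
Each of these terms simplifies to sums of mixed partials that cancel in pairs. The result is 0 (by equality of mixed partials for smooth functions — Schwarz / Clairaut).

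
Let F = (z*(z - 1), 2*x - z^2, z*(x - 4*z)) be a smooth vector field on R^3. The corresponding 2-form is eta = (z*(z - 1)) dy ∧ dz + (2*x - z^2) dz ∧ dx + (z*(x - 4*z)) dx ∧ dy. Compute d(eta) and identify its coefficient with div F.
d(eta) = (x - 8*z) dx ∧ dy ∧ dz; div F = x - 8*z

For a 2-form in R^3 of the form above, applying d gives a 3-form with coefficient ∂P/∂x + ∂Q/∂y + ∂R/∂z:
  ∂P/∂x = 0
  ∂Q/∂y = 0
  ∂R/∂z = x - 8*z
Sum = x - 8*z, which is exactly div F.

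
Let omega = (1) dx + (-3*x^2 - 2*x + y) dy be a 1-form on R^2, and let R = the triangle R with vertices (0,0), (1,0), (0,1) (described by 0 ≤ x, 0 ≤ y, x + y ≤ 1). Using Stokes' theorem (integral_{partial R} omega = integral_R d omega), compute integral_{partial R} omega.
integral_(partial R) omega = -2

Stokes: integral_partial_R omega = integral_R d omega with d omega = (∂Q/∂x - ∂P/∂y) dx ∧ dy.
  ∂Q/∂x = -6*x - 2
  ∂P/∂y = 0
  integrand = ∂Q/∂x - ∂P/∂y = -6*x - 2.
Integrating over R: integral_0^1 integral_0^{1-x} (-6*x - 2) dy dx = -2.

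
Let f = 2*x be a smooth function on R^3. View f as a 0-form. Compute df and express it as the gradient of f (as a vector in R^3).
df = (2) dx + (0) dy + (0) dz; grad f = (2, 0, 0)

For a 0-form f, d f = (∂f/∂x) dx + (∂f/∂y) dy + (∂f/∂z) dz. The components of the vector representation are exactly the entries of grad f in Cartesian coordinates:
  ∂f/∂x = 2
  ∂f/∂y = 0
  ∂f/∂z = 0.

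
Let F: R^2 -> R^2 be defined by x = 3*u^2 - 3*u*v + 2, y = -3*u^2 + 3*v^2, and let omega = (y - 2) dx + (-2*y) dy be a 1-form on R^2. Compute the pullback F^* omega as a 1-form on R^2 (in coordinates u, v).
F^* omega = (-54*u^3 + 9*u^2*v + 54*u*v^2 - 12*u - 9*v^3 + 6*v) du + (9*u^3 + 36*u^2*v - 9*u*v^2 + 6*u - 36*v^3) dv

Using F^*(f dg) = (f ∘ F) d(g ∘ F), substitute each coordinate x_i by F_i(u, v) in f_i, and replace dx_i by d F_i = (∂F_i/∂u) du + (∂F_i/∂v) dv.
  For the x component: f_1(F) = -3*u^2 + 3*v^2 - 2; d F_1 = (6*u - 3*v) du + (-3*u) dv
  For the y component: f_2(F) = 6*u^2 - 6*v^2; d F_2 = (-6*u) du + (6*v) dv
Combining and collecting du, dv coefficients:
  coeff of du: -54*u^3 + 9*u^2*v + 54*u*v^2 - 12*u - 9*v^3 + 6*v
  coeff of dv: 9*u^3 + 36*u^2*v - 9*u*v^2 + 6*u - 36*v^3
F^* omega = (-54*u^3 + 9*u^2*v + 54*u*v^2 - 12*u - 9*v^3 + 6*v) du + (9*u^3 + 36*u^2*v - 9*u*v^2 + 6*u - 36*v^3) dv.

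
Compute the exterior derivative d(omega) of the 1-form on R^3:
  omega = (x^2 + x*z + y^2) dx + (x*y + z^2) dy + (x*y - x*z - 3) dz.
d(omega) = (-y) dx ∧ dy + (-x + y - z) dx ∧ dz + (x - 2*z) dy ∧ dz

For a 1-form omega = sum_i f_i dx_i, the exterior derivative is
  d(omega) = sum_{i < j} (∂f_j/∂x_i - ∂f_i/∂x_j) dx_i ∧ dx_j.
  coefficient of dx ∧ dy: ∂f_2/∂x - ∂f_1/∂y = ∂(x*y + z^2)/∂x - ∂(x^2 + x*z + y^2)/∂y = -y
  coefficient of dx ∧ dz: ∂f_3/∂x - ∂f_1/∂z = ∂(x*y - x*z - 3)/∂x - ∂(x^2 + x*z + y^2)/∂z = -x + y - z
  coefficient of dy ∧ dz: ∂f_3/∂y - ∂f_2/∂z = ∂(x*y - x*z - 3)/∂y - ∂(x*y + z^2)/∂z = x - 2*z
Assembling: d(omega) = (-y) dx ∧ dy + (-x + y - z) dx ∧ dz + (x - 2*z) dy ∧ dz.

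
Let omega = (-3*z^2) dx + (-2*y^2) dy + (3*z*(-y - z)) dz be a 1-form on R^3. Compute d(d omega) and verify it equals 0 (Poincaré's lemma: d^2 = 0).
d(d omega) = 0

Step 1: d omega = sum_{i<j} (∂f_j/∂x_i - ∂f_i/∂x_j) dx_i ∧ dx_j:
  coeff of dx ∧ dy: 0
  coeff of dx ∧ dz: 6*z
  coeff of dy ∧ dz: -3*z
Step 2: Apply d again to each 2-form coefficient. The only possible 3-form in R^3 is dx ∧ dy ∧ dz, with coefficient
  ∂(coeff of dy∧dz)/∂x - ∂(coeff of dx∧dz)/∂y + ∂(coeff of dx∧dy)/∂z
  = ∂/∂x (-3*z) - ∂/∂y (6*z) + ∂/∂z (0).
Each of these terms simplifies to sums of mixed partials that cancel in pairs. The result is 0 (by equality of mixed partials for smooth functions — Schwarz / Clairaut).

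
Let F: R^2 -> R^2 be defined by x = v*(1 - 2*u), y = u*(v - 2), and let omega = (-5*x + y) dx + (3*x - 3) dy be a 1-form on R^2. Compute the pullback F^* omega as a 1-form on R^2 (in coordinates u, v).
F^* omega = (-28*u*v^2 + 16*u*v + 13*v^2 - 9*v + 6) du + (-28*u^2*v + 4*u^2 + 24*u*v - 5*u - 5*v) dv

Using F^*(f dg) = (f ∘ F) d(g ∘ F), substitute each coordinate x_i by F_i(u, v) in f_i, and replace dx_i by d F_i = (∂F_i/∂u) du + (∂F_i/∂v) dv.
  For the x component: f_1(F) = 11*u*v - 2*u - 5*v; d F_1 = (-2*v) du + (1 - 2*u) dv
  For the y component: f_2(F) = -6*u*v + 3*v - 3; d F_2 = (v - 2) du + (u) dv
Combining and collecting du, dv coefficients:
  coeff of du: -28*u*v^2 + 16*u*v + 13*v^2 - 9*v + 6
  coeff of dv: -28*u^2*v + 4*u^2 + 24*u*v - 5*u - 5*v
F^* omega = (-28*u*v^2 + 16*u*v + 13*v^2 - 9*v + 6) du + (-28*u^2*v + 4*u^2 + 24*u*v - 5*u - 5*v) dv.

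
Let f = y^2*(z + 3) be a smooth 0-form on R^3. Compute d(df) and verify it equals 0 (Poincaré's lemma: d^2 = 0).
d(df) = 0

Step 1: df = sum_i (∂f/∂x_i) dx_i = (0) dx + (2*y*(z + 3)) dy + (y^2) dz.
Step 2: Apply d again. Using the 1-form formula, the coefficient of dx ∧ dy in d(df) is ∂^2 f/∂x ∂y - ∂^2 f/∂y ∂x = (0) - (0) = 0 (equality of mixed partials for smooth f).
Similarly for dx ∧ dz and dy ∧ dz — all coefficients vanish. So d(df) = 0.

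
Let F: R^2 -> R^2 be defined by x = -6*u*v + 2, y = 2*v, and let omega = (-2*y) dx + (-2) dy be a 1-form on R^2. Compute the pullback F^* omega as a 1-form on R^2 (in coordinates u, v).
F^* omega = (24*v^2) du + (24*u*v - 4) dv

Using F^*(f dg) = (f ∘ F) d(g ∘ F), substitute each coordinate x_i by F_i(u, v) in f_i, and replace dx_i by d F_i = (∂F_i/∂u) du + (∂F_i/∂v) dv.
  For the x component: f_1(F) = -4*v; d F_1 = (-6*v) du + (-6*u) dv
  For the y component: f_2(F) = -2; d F_2 = (0) du + (2) dv
Combining and collecting du, dv coefficients:
  coeff of du: 24*v^2
  coeff of dv: 24*u*v - 4
F^* omega = (24*v^2) du + (24*u*v - 4) dv.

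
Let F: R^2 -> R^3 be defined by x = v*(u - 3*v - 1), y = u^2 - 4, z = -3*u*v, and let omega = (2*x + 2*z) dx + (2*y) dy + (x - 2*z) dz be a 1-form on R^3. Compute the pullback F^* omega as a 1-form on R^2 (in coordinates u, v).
F^* omega = (4*u^3 - 25*u*v^2 - 16*u + 3*v^3 + v^2) du + (v*(-25*u^2 + 27*u*v + 5*u + 36*v^2 + 18*v + 2)) dv

Using F^*(f dg) = (f ∘ F) d(g ∘ F), substitute each coordinate x_i by F_i(u, v) in f_i, and replace dx_i by d F_i = (∂F_i/∂u) du + (∂F_i/∂v) dv.
  For the x component: f_1(F) = 2*v*(-2*u - 3*v - 1); d F_1 = (v) du + (u - 6*v - 1) dv
  For the y component: f_2(F) = 2*u^2 - 8; d F_2 = (2*u) du + (0) dv
  For the z component: f_3(F) = v*(7*u - 3*v - 1); d F_3 = (-3*v) du + (-3*u) dv
Combining and collecting du, dv coefficients:
  coeff of du: 4*u^3 - 25*u*v^2 - 16*u + 3*v^3 + v^2
  coeff of dv: v*(-25*u^2 + 27*u*v + 5*u + 36*v^2 + 18*v + 2)
F^* omega = (4*u^3 - 25*u*v^2 - 16*u + 3*v^3 + v^2) du + (v*(-25*u^2 + 27*u*v + 5*u + 36*v^2 + 18*v + 2)) dv.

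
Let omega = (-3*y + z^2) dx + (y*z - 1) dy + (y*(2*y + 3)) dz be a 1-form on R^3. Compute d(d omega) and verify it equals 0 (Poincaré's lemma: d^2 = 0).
d(d omega) = 0

Step 1: d omega = sum_{i<j} (∂f_j/∂x_i - ∂f_i/∂x_j) dx_i ∧ dx_j:
  coeff of dx ∧ dy: 3
  coeff of dx ∧ dz: -2*z
  coeff of dy ∧ dz: 3*y + 3
Step 2: Apply d again to each 2-form coefficient. The only possible 3-form in R^3 is dx ∧ dy ∧ dz, with coefficient
  ∂(coeff of dy∧dz)/∂x - ∂(coeff of dx∧dz)/∂y + ∂(coeff of dx∧dy)/∂z
  = ∂/∂x (3*y + 3) - ∂/∂y (-2*z) + ∂/∂z (3).
Each of these terms simplifies to sums of mixed partials that cancel in pairs. The result is 0 (by equality of mixed partials for smooth functions — Schwarz / Clairaut).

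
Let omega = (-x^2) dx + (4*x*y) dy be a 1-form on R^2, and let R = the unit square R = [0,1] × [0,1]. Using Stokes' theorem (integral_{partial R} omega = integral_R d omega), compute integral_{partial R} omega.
integral_(partial R) omega = 2

Stokes: integral_partial_R omega = integral_R d omega with d omega = (∂Q/∂x - ∂P/∂y) dx ∧ dy.
  ∂Q/∂x = 4*y
  ∂P/∂y = 0
  integrand = ∂Q/∂x - ∂P/∂y = 4*y.
Integrating over R: integral_0^1 integral_0^1 (4*y) dx dy = 2.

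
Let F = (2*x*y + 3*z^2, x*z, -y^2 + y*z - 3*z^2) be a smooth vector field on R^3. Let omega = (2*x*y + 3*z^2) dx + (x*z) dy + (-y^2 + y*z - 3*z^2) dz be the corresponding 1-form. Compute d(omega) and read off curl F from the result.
d(omega) = (-x - 2*y + z) dy ∧ dz + (6*z) dz ∧ dx + (-2*x + z) dx ∧ dy; curl F = (-x - 2*y + z, 6*z, -2*x + z)

d omega = sum_{i<j} (∂f_j/∂x_i - ∂f_i/∂x_j) dx_i ∧ dx_j. Under the identification (dy ∧ dz, dz ∧ dx, dx ∧ dy) ↔ (e_x, e_y, e_z), the coefficients are exactly the components of curl F. Compute:
  ∂R/∂y - ∂Q/∂z = (-2*y + z) - (x) = -x - 2*y + z
  ∂P/∂z - ∂R/∂x = (6*z) - (0) = 6*z
  ∂Q/∂x - ∂P/∂y = (z) - (2*x) = -2*x + z.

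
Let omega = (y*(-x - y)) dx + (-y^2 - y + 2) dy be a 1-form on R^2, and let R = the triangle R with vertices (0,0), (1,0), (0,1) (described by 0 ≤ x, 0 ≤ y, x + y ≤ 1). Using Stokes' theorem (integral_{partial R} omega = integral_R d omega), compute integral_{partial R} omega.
integral_(partial R) omega = 1/2

Stokes: integral_partial_R omega = integral_R d omega with d omega = (∂Q/∂x - ∂P/∂y) dx ∧ dy.
  ∂Q/∂x = 0
  ∂P/∂y = -x - 2*y
  integrand = ∂Q/∂x - ∂P/∂y = x + 2*y.
Integrating over R: integral_0^1 integral_0^{1-x} (x + 2*y) dy dx = 1/2.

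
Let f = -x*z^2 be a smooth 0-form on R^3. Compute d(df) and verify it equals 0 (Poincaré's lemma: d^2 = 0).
d(df) = 0

Step 1: df = sum_i (∂f/∂x_i) dx_i = (-z^2) dx + (0) dy + (-2*x*z) dz.
Step 2: Apply d again. Using the 1-form formula, the coefficient of dx ∧ dy in d(df) is ∂^2 f/∂x ∂y - ∂^2 f/∂y ∂x = (0) - (0) = 0 (equality of mixed partials for smooth f).
Similarly for dx ∧ dz and dy ∧ dz — all coefficients vanish. So d(df) = 0.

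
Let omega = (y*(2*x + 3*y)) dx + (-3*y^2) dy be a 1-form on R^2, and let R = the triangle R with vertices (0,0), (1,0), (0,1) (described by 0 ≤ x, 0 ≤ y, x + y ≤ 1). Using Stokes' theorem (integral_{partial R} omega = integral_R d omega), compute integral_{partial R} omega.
integral_(partial R) omega = -4/3

Stokes: integral_partial_R omega = integral_R d omega with d omega = (∂Q/∂x - ∂P/∂y) dx ∧ dy.
  ∂Q/∂x = 0
  ∂P/∂y = 2*x + 6*y
  integrand = ∂Q/∂x - ∂P/∂y = -2*x - 6*y.
Integrating over R: integral_0^1 integral_0^{1-x} (-2*x - 6*y) dy dx = -4/3.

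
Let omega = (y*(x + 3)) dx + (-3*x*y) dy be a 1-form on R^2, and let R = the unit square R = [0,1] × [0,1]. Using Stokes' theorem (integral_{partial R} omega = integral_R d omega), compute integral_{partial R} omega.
integral_(partial R) omega = -5

Stokes: integral_partial_R omega = integral_R d omega with d omega = (∂Q/∂x - ∂P/∂y) dx ∧ dy.
  ∂Q/∂x = -3*y
  ∂P/∂y = x + 3
  integrand = ∂Q/∂x - ∂P/∂y = -x - 3*y - 3.
Integrating over R: integral_0^1 integral_0^1 (-x - 3*y - 3) dx dy = -5.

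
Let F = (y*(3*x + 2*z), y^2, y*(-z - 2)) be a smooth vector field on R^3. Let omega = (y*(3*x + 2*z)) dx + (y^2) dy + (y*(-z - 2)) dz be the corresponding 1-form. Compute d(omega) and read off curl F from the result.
d(omega) = (-z - 2) dy ∧ dz + (2*y) dz ∧ dx + (-3*x - 2*z) dx ∧ dy; curl F = (-z - 2, 2*y, -3*x - 2*z)

d omega = sum_{i<j} (∂f_j/∂x_i - ∂f_i/∂x_j) dx_i ∧ dx_j. Under the identification (dy ∧ dz, dz ∧ dx, dx ∧ dy) ↔ (e_x, e_y, e_z), the coefficients are exactly the components of curl F. Compute:
  ∂R/∂y - ∂Q/∂z = (-z - 2) - (0) = -z - 2
  ∂P/∂z - ∂R/∂x = (2*y) - (0) = 2*y
  ∂Q/∂x - ∂P/∂y = (0) - (3*x + 2*z) = -3*x - 2*z.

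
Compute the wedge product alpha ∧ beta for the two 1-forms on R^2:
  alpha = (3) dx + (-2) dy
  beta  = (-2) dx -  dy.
alpha ∧ beta = (-7) dx ∧ dy

Distribute the wedge, using dx_i ∧ dx_j = -dx_j ∧ dx_i and dx_i ∧ dx_i = 0. For each pair (i, j) with i < j, the coefficient of dx_i ∧ dx_j in alpha ∧ beta is (alpha_i * beta_j - alpha_j * beta_i). Collecting: alpha ∧ beta = (-7) dx ∧ dy.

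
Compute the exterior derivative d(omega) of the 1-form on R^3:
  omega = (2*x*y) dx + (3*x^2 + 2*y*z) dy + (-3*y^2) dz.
d(omega) = (4*x) dx ∧ dy + (-8*y) dy ∧ dz

For a 1-form omega = sum_i f_i dx_i, the exterior derivative is
  d(omega) = sum_{i < j} (∂f_j/∂x_i - ∂f_i/∂x_j) dx_i ∧ dx_j.
  coefficient of dx ∧ dy: ∂f_2/∂x - ∂f_1/∂y = ∂(3*x^2 + 2*y*z)/∂x - ∂(2*x*y)/∂y = 4*x
  coefficient of dy ∧ dz: ∂f_3/∂y - ∂f_2/∂z = ∂(-3*y^2)/∂y - ∂(3*x^2 + 2*y*z)/∂z = -8*y
Assembling: d(omega) = (4*x) dx ∧ dy + (-8*y) dy ∧ dz.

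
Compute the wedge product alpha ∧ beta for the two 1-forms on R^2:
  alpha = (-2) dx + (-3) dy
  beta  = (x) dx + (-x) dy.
alpha ∧ beta = (5*x) dx ∧ dy

Distribute the wedge, using dx_i ∧ dx_j = -dx_j ∧ dx_i and dx_i ∧ dx_i = 0. For each pair (i, j) with i < j, the coefficient of dx_i ∧ dx_j in alpha ∧ beta is (alpha_i * beta_j - alpha_j * beta_i). Collecting: alpha ∧ beta = (5*x) dx ∧ dy.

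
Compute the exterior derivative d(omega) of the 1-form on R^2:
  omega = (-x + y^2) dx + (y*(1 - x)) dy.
d(omega) = (-3*y) dx ∧ dy

For a 1-form omega = sum_i f_i dx_i, the exterior derivative is
  d(omega) = sum_{i < j} (∂f_j/∂x_i - ∂f_i/∂x_j) dx_i ∧ dx_j.
  coefficient of dx ∧ dy: ∂f_2/∂x - ∂f_1/∂y = ∂(y*(1 - x))/∂x - ∂(-x + y^2)/∂y = -3*y
Assembling: d(omega) = (-3*y) dx ∧ dy.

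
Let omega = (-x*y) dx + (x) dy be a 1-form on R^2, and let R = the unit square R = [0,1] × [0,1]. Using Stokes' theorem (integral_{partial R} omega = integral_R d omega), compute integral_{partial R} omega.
integral_(partial R) omega = 3/2

Stokes: integral_partial_R omega = integral_R d omega with d omega = (∂Q/∂x - ∂P/∂y) dx ∧ dy.
  ∂Q/∂x = 1
  ∂P/∂y = -x
  integrand = ∂Q/∂x - ∂P/∂y = x + 1.
Integrating over R: integral_0^1 integral_0^1 (x + 1) dx dy = 3/2.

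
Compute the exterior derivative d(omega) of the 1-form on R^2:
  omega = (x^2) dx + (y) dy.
d(omega) = 0

For a 1-form omega = sum_i f_i dx_i, the exterior derivative is
  d(omega) = sum_{i < j} (∂f_j/∂x_i - ∂f_i/∂x_j) dx_i ∧ dx_j.

Assembling: d(omega) = 0.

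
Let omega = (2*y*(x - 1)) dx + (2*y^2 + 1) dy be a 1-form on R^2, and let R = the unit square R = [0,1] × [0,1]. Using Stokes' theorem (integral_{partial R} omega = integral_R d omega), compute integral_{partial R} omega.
integral_(partial R) omega = 1

Stokes: integral_partial_R omega = integral_R d omega with d omega = (∂Q/∂x - ∂P/∂y) dx ∧ dy.
  ∂Q/∂x = 0
  ∂P/∂y = 2*x - 2
  integrand = ∂Q/∂x - ∂P/∂y = 2 - 2*x.
Integrating over R: integral_0^1 integral_0^1 (2 - 2*x) dx dy = 1.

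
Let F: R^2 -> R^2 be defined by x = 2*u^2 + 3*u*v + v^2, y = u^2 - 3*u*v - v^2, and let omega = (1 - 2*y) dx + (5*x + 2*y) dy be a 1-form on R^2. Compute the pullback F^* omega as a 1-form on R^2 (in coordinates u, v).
F^* omega = (16*u^3 + 5*u*v^2 + 4*u - 3*v^3 + 3*v) du + (-42*u^3 - 37*u^2*v - 9*u*v^2 + 3*u - 2*v^3 + 2*v) dv

Using F^*(f dg) = (f ∘ F) d(g ∘ F), substitute each coordinate x_i by F_i(u, v) in f_i, and replace dx_i by d F_i = (∂F_i/∂u) du + (∂F_i/∂v) dv.
  For the x component: f_1(F) = -2*u^2 + 6*u*v + 2*v^2 + 1; d F_1 = (4*u + 3*v) du + (3*u + 2*v) dv
  For the y component: f_2(F) = 12*u^2 + 9*u*v + 3*v^2; d F_2 = (2*u - 3*v) du + (-3*u - 2*v) dv
Combining and collecting du, dv coefficients:
  coeff of du: 16*u^3 + 5*u*v^2 + 4*u - 3*v^3 + 3*v
  coeff of dv: -42*u^3 - 37*u^2*v - 9*u*v^2 + 3*u - 2*v^3 + 2*v
F^* omega = (16*u^3 + 5*u*v^2 + 4*u - 3*v^3 + 3*v) du + (-42*u^3 - 37*u^2*v - 9*u*v^2 + 3*u - 2*v^3 + 2*v) dv.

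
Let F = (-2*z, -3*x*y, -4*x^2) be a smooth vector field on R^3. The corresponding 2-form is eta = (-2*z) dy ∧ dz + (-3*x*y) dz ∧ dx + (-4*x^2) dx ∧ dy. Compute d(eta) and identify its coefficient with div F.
d(eta) = (-3*x) dx ∧ dy ∧ dz; div F = -3*x

For a 2-form in R^3 of the form above, applying d gives a 3-form with coefficient ∂P/∂x + ∂Q/∂y + ∂R/∂z:
  ∂P/∂x = 0
  ∂Q/∂y = -3*x
  ∂R/∂z = 0
Sum = -3*x, which is exactly div F.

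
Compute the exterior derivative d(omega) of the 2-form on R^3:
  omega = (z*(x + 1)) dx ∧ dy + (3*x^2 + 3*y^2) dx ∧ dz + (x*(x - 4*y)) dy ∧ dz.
d(omega) = (3*x - 10*y + 1) dx ∧ dy ∧ dz

For a 2-form omega = sum_{i<j} g_{ij} dx_i ∧ dx_j, the exterior derivative is
  d(omega) = sum_{i<j} d(g_{ij}) ∧ dx_i ∧ dx_j = sum_{i<j, k} (∂g_{ij}/∂x_k) dx_k ∧ dx_i ∧ dx_j.
Expand each term, using dx_k ∧ dx_i ∧ dx_j = sgn(permutation) dx_{(a)} ∧ dx_{(b)} ∧ dx_{(c)} with (a < b < c) sorted:
  d(z*(x + 1)) includes (∂/∂z)(z*(x + 1)) dz = (x + 1) dz, which multiplied by dx ∧ dy gives (x + 1) dx ∧ dy ∧ dz
  d(3*x^2 + 3*y^2) includes (∂/∂y)(3*x^2 + 3*y^2) dy = (6*y) dy, which multiplied by dx ∧ dz gives (-6*y) dx ∧ dy ∧ dz
  d(x*(x - 4*y)) includes (∂/∂x)(x*(x - 4*y)) dx = (2*x - 4*y) dx, which multiplied by dy ∧ dz gives (2*x - 4*y) dx ∧ dy ∧ dz
Collecting like 3-forms: d(omega) = (3*x - 10*y + 1) dx ∧ dy ∧ dz.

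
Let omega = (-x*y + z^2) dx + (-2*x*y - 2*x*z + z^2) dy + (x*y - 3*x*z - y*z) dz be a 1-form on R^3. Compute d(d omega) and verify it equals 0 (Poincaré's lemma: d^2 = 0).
d(d omega) = 0

Step 1: d omega = sum_{i<j} (∂f_j/∂x_i - ∂f_i/∂x_j) dx_i ∧ dx_j:
  coeff of dx ∧ dy: x - 2*y - 2*z
  coeff of dx ∧ dz: y - 5*z
  coeff of dy ∧ dz: 3*x - 3*z
Step 2: Apply d again to each 2-form coefficient. The only possible 3-form in R^3 is dx ∧ dy ∧ dz, with coefficient
  ∂(coeff of dy∧dz)/∂x - ∂(coeff of dx∧dz)/∂y + ∂(coeff of dx∧dy)/∂z
  = ∂/∂x (3*x - 3*z) - ∂/∂y (y - 5*z) + ∂/∂z (x - 2*y - 2*z).
Each of these terms simplifies to sums of mixed partials that cancel in pairs. The result is 0 (by equality of mixed partials for smooth functions — Schwarz / Clairaut).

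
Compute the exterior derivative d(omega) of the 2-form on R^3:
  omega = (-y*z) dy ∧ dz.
d(omega) = 0

For a 2-form omega = sum_{i<j} g_{ij} dx_i ∧ dx_j, the exterior derivative is
  d(omega) = sum_{i<j} d(g_{ij}) ∧ dx_i ∧ dx_j = sum_{i<j, k} (∂g_{ij}/∂x_k) dx_k ∧ dx_i ∧ dx_j.
Expand each term, using dx_k ∧ dx_i ∧ dx_j = sgn(permutation) dx_{(a)} ∧ dx_{(b)} ∧ dx_{(c)} with (a < b < c) sorted:

Collecting like 3-forms: d(omega) = 0.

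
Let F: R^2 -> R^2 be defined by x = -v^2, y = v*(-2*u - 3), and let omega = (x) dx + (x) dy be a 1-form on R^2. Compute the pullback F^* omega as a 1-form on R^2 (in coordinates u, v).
F^* omega = (2*v^3) du + (v^2*(2*u + 2*v + 3)) dv

Using F^*(f dg) = (f ∘ F) d(g ∘ F), substitute each coordinate x_i by F_i(u, v) in f_i, and replace dx_i by d F_i = (∂F_i/∂u) du + (∂F_i/∂v) dv.
  For the x component: f_1(F) = -v^2; d F_1 = (0) du + (-2*v) dv
  For the y component: f_2(F) = -v^2; d F_2 = (-2*v) du + (-2*u - 3) dv
Combining and collecting du, dv coefficients:
  coeff of du: 2*v^3
  coeff of dv: v^2*(2*u + 2*v + 3)
F^* omega = (2*v^3) du + (v^2*(2*u + 2*v + 3)) dv.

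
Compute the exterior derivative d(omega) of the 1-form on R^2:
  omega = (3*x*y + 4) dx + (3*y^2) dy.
d(omega) = (-3*x) dx ∧ dy

For a 1-form omega = sum_i f_i dx_i, the exterior derivative is
  d(omega) = sum_{i < j} (∂f_j/∂x_i - ∂f_i/∂x_j) dx_i ∧ dx_j.
  coefficient of dx ∧ dy: ∂f_2/∂x - ∂f_1/∂y = ∂(3*y^2)/∂x - ∂(3*x*y + 4)/∂y = -3*x
Assembling: d(omega) = (-3*x) dx ∧ dy.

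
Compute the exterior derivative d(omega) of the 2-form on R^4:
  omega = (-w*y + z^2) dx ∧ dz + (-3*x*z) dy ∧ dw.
d(omega) = (w) dx ∧ dy ∧ dz + (-y) dx ∧ dz ∧ dw + (-3*z) dx ∧ dy ∧ dw + (3*x) dy ∧ dz ∧ dw

For a 2-form omega = sum_{i<j} g_{ij} dx_i ∧ dx_j, the exterior derivative is
  d(omega) = sum_{i<j} d(g_{ij}) ∧ dx_i ∧ dx_j = sum_{i<j, k} (∂g_{ij}/∂x_k) dx_k ∧ dx_i ∧ dx_j.
Expand each term, using dx_k ∧ dx_i ∧ dx_j = sgn(permutation) dx_{(a)} ∧ dx_{(b)} ∧ dx_{(c)} with (a < b < c) sorted:
  d(-w*y + z^2) includes (∂/∂y)(-w*y + z^2) dy = (-w) dy, which multiplied by dx ∧ dz gives (w) dx ∧ dy ∧ dz
  d(-w*y + z^2) includes (∂/∂w)(-w*y + z^2) dw = (-y) dw, which multiplied by dx ∧ dz gives (-y) dx ∧ dz ∧ dw
  d(-3*x*z) includes (∂/∂x)(-3*x*z) dx = (-3*z) dx, which multiplied by dy ∧ dw gives (-3*z) dx ∧ dy ∧ dw
  d(-3*x*z) includes (∂/∂z)(-3*x*z) dz = (-3*x) dz, which multiplied by dy ∧ dw gives (3*x) dy ∧ dz ∧ dw
Collecting like 3-forms: d(omega) = (w) dx ∧ dy ∧ dz + (-y) dx ∧ dz ∧ dw + (-3*z) dx ∧ dy ∧ dw + (3*x) dy ∧ dz ∧ dw.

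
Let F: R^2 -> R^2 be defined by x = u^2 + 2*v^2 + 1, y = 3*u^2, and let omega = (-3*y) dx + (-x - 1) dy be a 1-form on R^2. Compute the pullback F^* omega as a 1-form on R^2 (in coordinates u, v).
F^* omega = (12*u*(-2*u^2 - v^2 - 1)) du + (-36*u^2*v) dv

Using F^*(f dg) = (f ∘ F) d(g ∘ F), substitute each coordinate x_i by F_i(u, v) in f_i, and replace dx_i by d F_i = (∂F_i/∂u) du + (∂F_i/∂v) dv.
  For the x component: f_1(F) = -9*u^2; d F_1 = (2*u) du + (4*v) dv
  For the y component: f_2(F) = -u^2 - 2*v^2 - 2; d F_2 = (6*u) du + (0) dv
Combining and collecting du, dv coefficients:
  coeff of du: 12*u*(-2*u^2 - v^2 - 1)
  coeff of dv: -36*u^2*v
F^* omega = (12*u*(-2*u^2 - v^2 - 1)) du + (-36*u^2*v) dv.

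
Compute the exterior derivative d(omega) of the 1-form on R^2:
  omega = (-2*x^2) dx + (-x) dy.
d(omega) = (-1) dx ∧ dy

For a 1-form omega = sum_i f_i dx_i, the exterior derivative is
  d(omega) = sum_{i < j} (∂f_j/∂x_i - ∂f_i/∂x_j) dx_i ∧ dx_j.
  coefficient of dx ∧ dy: ∂f_2/∂x - ∂f_1/∂y = ∂(-x)/∂x - ∂(-2*x^2)/∂y = -1
Assembling: d(omega) = (-1) dx ∧ dy.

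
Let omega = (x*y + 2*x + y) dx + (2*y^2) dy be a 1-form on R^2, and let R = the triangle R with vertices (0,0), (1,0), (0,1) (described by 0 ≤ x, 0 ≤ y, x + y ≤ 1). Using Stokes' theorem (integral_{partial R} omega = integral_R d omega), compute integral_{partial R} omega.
integral_(partial R) omega = -2/3

Stokes: integral_partial_R omega = integral_R d omega with d omega = (∂Q/∂x - ∂P/∂y) dx ∧ dy.
  ∂Q/∂x = 0
  ∂P/∂y = x + 1
  integrand = ∂Q/∂x - ∂P/∂y = -x - 1.
Integrating over R: integral_0^1 integral_0^{1-x} (-x - 1) dy dx = -2/3.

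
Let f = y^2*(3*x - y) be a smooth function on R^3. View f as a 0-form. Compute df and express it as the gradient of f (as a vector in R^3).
df = (3*y^2) dx + (3*y*(2*x - y)) dy + (0) dz; grad f = (3*y^2, 3*y*(2*x - y), 0)

For a 0-form f, d f = (∂f/∂x) dx + (∂f/∂y) dy + (∂f/∂z) dz. The components of the vector representation are exactly the entries of grad f in Cartesian coordinates:
  ∂f/∂x = 3*y^2
  ∂f/∂y = 3*y*(2*x - y)
  ∂f/∂z = 0.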